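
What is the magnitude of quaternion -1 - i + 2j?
√6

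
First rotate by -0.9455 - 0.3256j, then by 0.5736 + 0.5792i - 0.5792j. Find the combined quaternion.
-0.7309 - 0.5476i + 0.3609j - 0.1886k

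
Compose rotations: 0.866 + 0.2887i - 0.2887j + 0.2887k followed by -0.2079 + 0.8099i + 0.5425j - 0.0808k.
-0.2339 + 0.7746i + 0.2727j - 0.5204k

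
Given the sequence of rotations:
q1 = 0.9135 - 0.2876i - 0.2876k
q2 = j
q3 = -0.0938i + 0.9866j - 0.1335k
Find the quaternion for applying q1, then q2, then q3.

q2 · q1 = -0.2876i + 0.9135j + 0.2876k
q3 · q2 · q1 = -0.8898 + 0.4057i + 0.0654j + 0.1981k
-0.8898 + 0.4057i + 0.0654j + 0.1981k


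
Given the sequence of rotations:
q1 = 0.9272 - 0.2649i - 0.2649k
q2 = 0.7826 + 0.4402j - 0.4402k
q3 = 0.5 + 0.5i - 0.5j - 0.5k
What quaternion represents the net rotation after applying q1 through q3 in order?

q2 · q1 = 0.609 - 0.3239i + 0.5248j - 0.4989k
q3 · q2 · q1 = 0.4794 + 0.6544i + 0.3693j - 0.4535k
0.4794 + 0.6544i + 0.3693j - 0.4535k


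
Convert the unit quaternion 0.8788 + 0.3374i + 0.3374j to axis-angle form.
axis = (√2/2, √2/2, 0), θ = 57°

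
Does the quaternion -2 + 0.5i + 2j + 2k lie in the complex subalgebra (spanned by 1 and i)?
No. The quaternion -2 + 0.5i + 2j + 2k has j-coefficient y = 2 and k-coefficient z = 2, not both zero, so it does not lie in the complex subalgebra spanned by 1 and i.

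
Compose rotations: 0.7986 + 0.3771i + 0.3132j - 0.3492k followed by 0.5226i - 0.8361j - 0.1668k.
0.0065 + 0.7616i - 0.5481j + 0.3458k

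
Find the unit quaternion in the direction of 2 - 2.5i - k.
0.5963 - 0.7454i - 0.2981k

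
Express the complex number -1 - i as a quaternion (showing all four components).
-1 - i + 0j + 0k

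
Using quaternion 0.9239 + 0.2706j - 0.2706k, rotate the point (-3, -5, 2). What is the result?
(-3.621, -3.061, 3.939)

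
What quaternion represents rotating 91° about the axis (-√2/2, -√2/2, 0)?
0.7009 - 0.5043i - 0.5043j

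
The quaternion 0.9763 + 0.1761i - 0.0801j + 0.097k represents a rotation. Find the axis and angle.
axis = (0.8137, -0.3701, 0.4482), θ = 25°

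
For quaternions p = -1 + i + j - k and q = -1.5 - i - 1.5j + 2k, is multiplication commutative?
No: pq = 6 - j - k ≠ 6 - i + j = qp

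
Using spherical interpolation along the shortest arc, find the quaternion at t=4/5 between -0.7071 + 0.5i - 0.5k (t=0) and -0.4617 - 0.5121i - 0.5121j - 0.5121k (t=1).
-0.5919 - 0.3235i - 0.4531j - 0.5828k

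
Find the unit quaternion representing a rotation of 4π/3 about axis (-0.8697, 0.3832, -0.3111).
-0.5 - 0.7532i + 0.3319j - 0.2694k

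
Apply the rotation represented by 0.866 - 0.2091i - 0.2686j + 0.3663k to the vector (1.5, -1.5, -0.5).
(1.973, 0.071, 0.922)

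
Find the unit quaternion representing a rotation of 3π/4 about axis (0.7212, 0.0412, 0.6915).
0.3827 + 0.6663i + 0.0381j + 0.6389k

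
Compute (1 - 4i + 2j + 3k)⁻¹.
0.0333 + 0.1333i - 0.0667j - 0.1k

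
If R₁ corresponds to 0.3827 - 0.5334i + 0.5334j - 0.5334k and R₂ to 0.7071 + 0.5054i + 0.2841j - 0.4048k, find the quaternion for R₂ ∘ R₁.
0.1727 - 0.1194i + 0.9714j - 0.111k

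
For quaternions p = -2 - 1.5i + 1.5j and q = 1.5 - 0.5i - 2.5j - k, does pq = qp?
No: pq = -2.75i + 5.75j + 6.5k ≠ 0.25i + 8.75j - 2.5k = qp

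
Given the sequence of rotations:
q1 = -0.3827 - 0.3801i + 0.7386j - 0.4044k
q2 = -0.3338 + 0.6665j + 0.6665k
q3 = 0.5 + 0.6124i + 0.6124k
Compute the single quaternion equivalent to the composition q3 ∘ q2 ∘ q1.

q2 · q1 = -0.095 - 0.6349i - 0.755j + 0.1333k
q3 · q2 · q1 = 0.2597 + 0.0867i - 0.8479j - 0.4539k
0.2597 + 0.0867i - 0.8479j - 0.4539k


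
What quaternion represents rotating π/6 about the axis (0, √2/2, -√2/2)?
0.9659 + 0.183j - 0.183k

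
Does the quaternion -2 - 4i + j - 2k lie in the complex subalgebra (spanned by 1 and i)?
No. The quaternion -2 - 4i + j - 2k has j-coefficient y = 1 and k-coefficient z = -2, not both zero, so it does not lie in the complex subalgebra spanned by 1 and i.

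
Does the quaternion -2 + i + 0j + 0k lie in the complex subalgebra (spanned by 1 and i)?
Yes. The quaternion -2 + i has j- and k-coefficients y = z = 0, so it lies in the complex subalgebra spanned by 1 and i.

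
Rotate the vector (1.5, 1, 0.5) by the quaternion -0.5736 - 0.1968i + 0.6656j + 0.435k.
(-0.627, -0.421, 1.712)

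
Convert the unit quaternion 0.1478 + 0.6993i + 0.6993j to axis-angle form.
axis = (√2/2, √2/2, 0), θ = 163°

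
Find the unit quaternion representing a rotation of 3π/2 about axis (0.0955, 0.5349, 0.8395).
-0.7071 + 0.0675i + 0.3782j + 0.5936k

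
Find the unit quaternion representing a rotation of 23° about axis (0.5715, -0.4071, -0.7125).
0.9799 + 0.1139i - 0.0812j - 0.142k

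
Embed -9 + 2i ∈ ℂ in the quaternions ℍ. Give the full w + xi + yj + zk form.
-9 + 2i + 0j + 0k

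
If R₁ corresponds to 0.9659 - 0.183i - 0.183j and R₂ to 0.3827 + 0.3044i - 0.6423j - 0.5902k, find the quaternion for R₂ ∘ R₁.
0.3078 + 0.116i - 0.5824j - 0.7433k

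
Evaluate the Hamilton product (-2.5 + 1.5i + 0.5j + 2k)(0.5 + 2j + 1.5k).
-5.25 - 2.5i - 7j + 0.25k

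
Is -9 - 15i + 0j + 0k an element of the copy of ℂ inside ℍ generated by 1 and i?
Yes. The quaternion -9 - 15i has j- and k-coefficients y = z = 0, so it lies in the complex subalgebra spanned by 1 and i.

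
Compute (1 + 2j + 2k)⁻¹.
0.1111 - 0.2222j - 0.2222k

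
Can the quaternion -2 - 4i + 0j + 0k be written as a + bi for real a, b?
Yes. The quaternion -2 - 4i has j- and k-coefficients y = z = 0, so it lies in the complex subalgebra spanned by 1 and i.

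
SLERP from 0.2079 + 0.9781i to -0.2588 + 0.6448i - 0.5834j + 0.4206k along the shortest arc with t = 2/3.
-0.1088 + 0.8448i - 0.425j + 0.3064k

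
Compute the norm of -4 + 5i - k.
√42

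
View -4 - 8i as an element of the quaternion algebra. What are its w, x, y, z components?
-4 - 8i + 0j + 0k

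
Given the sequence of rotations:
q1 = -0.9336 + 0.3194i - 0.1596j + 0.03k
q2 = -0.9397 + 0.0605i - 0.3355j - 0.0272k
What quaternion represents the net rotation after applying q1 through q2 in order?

q2 · q1 = 0.8053 - 0.371i + 0.4527j + 0.0947k
0.8053 - 0.371i + 0.4527j + 0.0947k


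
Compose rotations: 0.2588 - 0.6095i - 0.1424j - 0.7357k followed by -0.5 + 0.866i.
0.3984 + 0.5289i + 0.7083j + 0.2445k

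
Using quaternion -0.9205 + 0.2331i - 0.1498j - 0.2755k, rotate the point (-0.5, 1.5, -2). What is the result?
(-1.562, -0.133, -2.011)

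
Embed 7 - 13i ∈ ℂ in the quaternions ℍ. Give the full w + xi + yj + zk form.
7 - 13i + 0j + 0k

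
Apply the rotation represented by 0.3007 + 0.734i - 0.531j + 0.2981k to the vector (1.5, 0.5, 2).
(0.145, -2.544, -0.085)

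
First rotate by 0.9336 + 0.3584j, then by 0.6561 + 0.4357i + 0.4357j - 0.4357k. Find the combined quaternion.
0.4564 + 0.5629i + 0.6419j - 0.2506k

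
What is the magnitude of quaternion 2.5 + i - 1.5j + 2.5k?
3.969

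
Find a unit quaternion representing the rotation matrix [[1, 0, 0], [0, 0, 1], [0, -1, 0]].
0.7071 - 0.7071i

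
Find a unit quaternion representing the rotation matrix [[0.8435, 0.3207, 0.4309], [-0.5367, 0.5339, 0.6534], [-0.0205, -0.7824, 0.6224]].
0.866 - 0.4145i + 0.1303j - 0.2475k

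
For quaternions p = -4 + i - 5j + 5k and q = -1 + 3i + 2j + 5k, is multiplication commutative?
No: pq = -14 - 48i + 7j - 8k ≠ -14 + 22i - 13j - 42k = qp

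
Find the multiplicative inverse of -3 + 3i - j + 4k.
-0.0857 - 0.0857i + 0.0286j - 0.1143k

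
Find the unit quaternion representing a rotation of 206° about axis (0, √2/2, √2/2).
-0.225 + 0.689j + 0.689k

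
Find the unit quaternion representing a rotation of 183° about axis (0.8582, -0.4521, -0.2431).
-0.0262 + 0.8579i - 0.4519j - 0.243k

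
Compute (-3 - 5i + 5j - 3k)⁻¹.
-0.0441 + 0.0735i - 0.0735j + 0.0441k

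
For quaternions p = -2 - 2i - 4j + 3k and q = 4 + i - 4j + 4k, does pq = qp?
No: pq = -34 - 14i + 3j + 16k ≠ -34 - 6i - 19j - 8k = qp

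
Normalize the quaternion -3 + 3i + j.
-0.6882 + 0.6882i + 0.2294j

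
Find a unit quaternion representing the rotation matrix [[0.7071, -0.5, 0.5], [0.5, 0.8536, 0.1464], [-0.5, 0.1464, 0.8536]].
0.9239 + 0.2706j + 0.2706k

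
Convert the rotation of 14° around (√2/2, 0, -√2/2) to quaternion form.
0.9925 + 0.0862i - 0.0862k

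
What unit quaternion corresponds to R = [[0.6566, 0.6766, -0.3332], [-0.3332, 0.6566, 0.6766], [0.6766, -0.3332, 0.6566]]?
0.8617 - 0.293i - 0.293j - 0.293k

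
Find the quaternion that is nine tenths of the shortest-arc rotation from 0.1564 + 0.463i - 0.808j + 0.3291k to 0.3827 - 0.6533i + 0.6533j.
-0.3329 + 0.6474i - 0.6847j + 0.0357k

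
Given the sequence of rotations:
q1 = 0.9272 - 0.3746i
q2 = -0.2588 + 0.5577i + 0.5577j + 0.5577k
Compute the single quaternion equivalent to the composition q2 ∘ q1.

q2 · q1 = -0.031 + 0.614i + 0.3082j + 0.726k
-0.031 + 0.614i + 0.3082j + 0.726k


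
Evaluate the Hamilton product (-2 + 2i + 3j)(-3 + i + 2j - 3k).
-2 - 17i - 7j + 7k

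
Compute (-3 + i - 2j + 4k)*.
-3 - i + 2j - 4k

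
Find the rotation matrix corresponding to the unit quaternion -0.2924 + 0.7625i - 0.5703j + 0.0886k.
[[0.3338, -0.8179, 0.4686], [-0.9215, -0.1785, 0.3449], [-0.1984, -0.547, -0.8133]]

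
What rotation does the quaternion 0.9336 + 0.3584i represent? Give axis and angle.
axis = (1, 0, 0), θ = 42°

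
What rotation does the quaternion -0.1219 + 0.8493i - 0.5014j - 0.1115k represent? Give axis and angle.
axis = (0.8557, -0.5052, -0.1123), θ = 194°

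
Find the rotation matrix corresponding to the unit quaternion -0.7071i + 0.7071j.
[[0, -1, 0], [-1, 0, 0], [0, 0, -1]]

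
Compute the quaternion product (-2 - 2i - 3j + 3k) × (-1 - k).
5 + 5i + j - k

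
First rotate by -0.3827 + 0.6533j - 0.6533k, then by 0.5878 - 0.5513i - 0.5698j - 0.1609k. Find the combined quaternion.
0.0422 + 0.6883i + 0.2419j - 0.6826k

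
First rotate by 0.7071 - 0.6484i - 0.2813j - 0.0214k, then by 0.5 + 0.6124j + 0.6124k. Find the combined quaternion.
0.5389 - 0.165i - 0.1047j + 0.8194k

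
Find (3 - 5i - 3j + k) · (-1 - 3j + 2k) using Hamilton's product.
-14 + 2i + 4j + 20k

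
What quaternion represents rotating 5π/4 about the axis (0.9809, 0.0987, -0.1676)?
-0.3827 + 0.9062i + 0.0912j - 0.1548k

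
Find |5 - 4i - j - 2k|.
√46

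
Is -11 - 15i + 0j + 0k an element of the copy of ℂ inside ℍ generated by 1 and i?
Yes. The quaternion -11 - 15i has j- and k-coefficients y = z = 0, so it lies in the complex subalgebra spanned by 1 and i.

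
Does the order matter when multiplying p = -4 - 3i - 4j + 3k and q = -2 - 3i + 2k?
Yes: pq = -7 + 10i + 5j - 26k ≠ -7 + 26i + 11j - 2k = qp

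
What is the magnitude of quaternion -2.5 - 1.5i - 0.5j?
2.958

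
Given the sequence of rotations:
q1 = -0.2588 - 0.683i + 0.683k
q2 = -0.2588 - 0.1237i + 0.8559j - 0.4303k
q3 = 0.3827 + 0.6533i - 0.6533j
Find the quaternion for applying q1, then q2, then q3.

q2 · q1 = 0.2764 + 0.7934i + 0.1569j + 0.5192k
q3 · q2 · q1 = -0.31 + 0.145i - 0.4597j + 0.8195k
-0.31 + 0.145i - 0.4597j + 0.8195k


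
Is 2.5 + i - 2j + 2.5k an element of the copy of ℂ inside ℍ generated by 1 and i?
No. The quaternion 2.5 + i - 2j + 2.5k has j-coefficient y = -2 and k-coefficient z = 2.5, not both zero, so it does not lie in the complex subalgebra spanned by 1 and i.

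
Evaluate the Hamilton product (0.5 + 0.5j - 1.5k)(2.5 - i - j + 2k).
4.75 - i + 2.25j - 2.25k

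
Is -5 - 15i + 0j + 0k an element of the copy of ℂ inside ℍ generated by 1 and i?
Yes. The quaternion -5 - 15i has j- and k-coefficients y = z = 0, so it lies in the complex subalgebra spanned by 1 and i.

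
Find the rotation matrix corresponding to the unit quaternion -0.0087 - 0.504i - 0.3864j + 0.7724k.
[[-0.4918, 0.4029, -0.7719], [0.3761, -0.7012, -0.6057], [-0.7853, -0.5881, 0.1934]]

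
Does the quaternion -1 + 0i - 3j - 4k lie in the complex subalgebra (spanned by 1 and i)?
No. The quaternion -1 - 3j - 4k has j-coefficient y = -3 and k-coefficient z = -4, not both zero, so it does not lie in the complex subalgebra spanned by 1 and i.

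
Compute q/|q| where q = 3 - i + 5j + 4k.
0.4201 - 0.14i + 0.7001j + 0.5601k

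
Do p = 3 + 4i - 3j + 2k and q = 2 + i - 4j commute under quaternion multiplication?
No: pq = -10 + 19i - 16j - 9k ≠ -10 + 3i - 20j + 17k = qp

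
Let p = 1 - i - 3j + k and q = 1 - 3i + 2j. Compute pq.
4 - 6i - 4j - 10k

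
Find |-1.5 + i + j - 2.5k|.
3.24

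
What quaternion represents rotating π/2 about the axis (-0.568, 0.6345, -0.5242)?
0.7071 - 0.4016i + 0.4487j - 0.3707k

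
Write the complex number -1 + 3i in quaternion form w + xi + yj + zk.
-1 + 3i + 0j + 0k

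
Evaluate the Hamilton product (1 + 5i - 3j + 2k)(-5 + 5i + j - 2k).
-23 - 16i + 36j + 8k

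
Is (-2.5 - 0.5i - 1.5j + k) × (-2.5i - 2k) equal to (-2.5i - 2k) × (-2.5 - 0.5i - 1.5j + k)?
No: pq = 0.75 + 9.25i - 3.5j + 1.25k ≠ 0.75 + 3.25i + 3.5j + 8.75k = qp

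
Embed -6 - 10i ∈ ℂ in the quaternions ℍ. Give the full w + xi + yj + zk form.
-6 - 10i + 0j + 0k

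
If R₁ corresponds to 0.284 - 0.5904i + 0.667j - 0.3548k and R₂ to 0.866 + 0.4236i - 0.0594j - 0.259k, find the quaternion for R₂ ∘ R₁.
0.4438 - 0.1972i + 0.864j - 0.1333k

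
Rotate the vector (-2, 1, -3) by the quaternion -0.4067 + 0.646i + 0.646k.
(-2.309, -1.195, -2.691)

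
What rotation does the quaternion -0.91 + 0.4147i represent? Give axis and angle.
axis = (1, 0, 0), θ = 311°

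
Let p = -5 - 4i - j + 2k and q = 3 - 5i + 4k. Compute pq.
-43 + 9i + 3j - 19k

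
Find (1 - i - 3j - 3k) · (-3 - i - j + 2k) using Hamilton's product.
-1 - 7i + 13j + 9k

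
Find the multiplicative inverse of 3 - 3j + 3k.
0.1111 + 0.1111j - 0.1111k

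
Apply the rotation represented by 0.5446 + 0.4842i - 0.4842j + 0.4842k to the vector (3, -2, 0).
(2.179, 0.051, 2.872)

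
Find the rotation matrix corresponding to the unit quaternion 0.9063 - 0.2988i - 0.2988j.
[[0.8214, 0.1786, -0.5416], [0.1786, 0.8214, 0.5416], [0.5416, -0.5416, 0.6429]]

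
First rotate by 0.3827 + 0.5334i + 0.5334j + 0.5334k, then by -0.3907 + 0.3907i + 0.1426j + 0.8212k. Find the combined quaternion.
-0.872 - 0.4208i + 0.0758j + 0.2382k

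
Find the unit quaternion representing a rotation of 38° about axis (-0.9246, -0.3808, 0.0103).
0.9455 - 0.301i - 0.124j + 0.0034k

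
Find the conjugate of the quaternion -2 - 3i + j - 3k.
-2 + 3i - j + 3k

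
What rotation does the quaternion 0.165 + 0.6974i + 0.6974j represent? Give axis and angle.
axis = (√2/2, √2/2, 0), θ = 161°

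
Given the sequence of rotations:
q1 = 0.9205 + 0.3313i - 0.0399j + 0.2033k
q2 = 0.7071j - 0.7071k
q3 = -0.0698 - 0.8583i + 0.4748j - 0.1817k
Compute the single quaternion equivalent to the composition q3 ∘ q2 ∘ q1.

q2 · q1 = 0.172 + 0.1155i + 0.4166j - 0.8851k
q3 · q2 · q1 = -0.2715 - 0.5002i - 0.7281j - 0.3819k
-0.2715 - 0.5002i - 0.7281j - 0.3819k


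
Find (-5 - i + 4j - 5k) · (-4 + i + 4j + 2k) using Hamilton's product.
15 + 27i - 39j + 2k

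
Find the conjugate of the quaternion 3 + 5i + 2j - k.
3 - 5i - 2j + k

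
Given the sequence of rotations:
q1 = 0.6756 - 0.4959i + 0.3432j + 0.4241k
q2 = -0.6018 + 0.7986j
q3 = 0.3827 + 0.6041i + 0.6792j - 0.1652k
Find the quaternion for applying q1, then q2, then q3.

q2 · q1 = -0.6807 + 0.6371i + 0.333j + 0.1408k
q3 · q2 · q1 = -0.8483 - 0.0167i - 0.5252j - 0.0652k
-0.8483 - 0.0167i - 0.5252j - 0.0652k


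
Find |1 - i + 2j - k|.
√7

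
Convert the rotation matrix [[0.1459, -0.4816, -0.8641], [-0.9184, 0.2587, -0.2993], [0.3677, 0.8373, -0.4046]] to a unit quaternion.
-0.5 - 0.5683i + 0.6159j + 0.2184k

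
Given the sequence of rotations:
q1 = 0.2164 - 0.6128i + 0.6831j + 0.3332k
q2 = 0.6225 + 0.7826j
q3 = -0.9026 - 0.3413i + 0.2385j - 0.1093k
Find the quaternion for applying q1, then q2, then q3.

q2 · q1 = -0.3999 - 0.1207i + 0.5946j + 0.687k
q3 · q2 · q1 = 0.253 + 0.4743i - 0.3844j - 0.7505k
0.253 + 0.4743i - 0.3844j - 0.7505k


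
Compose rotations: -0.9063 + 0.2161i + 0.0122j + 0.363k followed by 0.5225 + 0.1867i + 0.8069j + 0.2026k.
-0.5973 + 0.2341i - 0.7489j - 0.166k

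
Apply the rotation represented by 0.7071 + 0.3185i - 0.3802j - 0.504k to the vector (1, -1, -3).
(2.308, -1.042, -2.141)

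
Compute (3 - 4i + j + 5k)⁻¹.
0.0588 + 0.0784i - 0.0196j - 0.098k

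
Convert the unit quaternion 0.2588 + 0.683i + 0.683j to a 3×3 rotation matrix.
[[0.067, 0.933, 0.3535], [0.933, 0.067, -0.3535], [-0.3535, 0.3535, -0.866]]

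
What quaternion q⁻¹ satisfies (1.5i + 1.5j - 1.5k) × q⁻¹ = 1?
-0.2222i - 0.2222j + 0.2222k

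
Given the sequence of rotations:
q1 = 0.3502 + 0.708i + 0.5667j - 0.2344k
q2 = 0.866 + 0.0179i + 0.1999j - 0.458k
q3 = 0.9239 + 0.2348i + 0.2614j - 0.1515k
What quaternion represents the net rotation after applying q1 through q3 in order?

q2 · q1 = 0.07 + 0.8321i + 0.2407j - 0.4948k
q3 · q2 · q1 = -0.2686 + 0.6923i + 0.2308j - 0.6287k
-0.2686 + 0.6923i + 0.2308j - 0.6287k


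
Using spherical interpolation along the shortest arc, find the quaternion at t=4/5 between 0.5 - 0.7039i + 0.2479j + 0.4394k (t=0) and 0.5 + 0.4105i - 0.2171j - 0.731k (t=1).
-0.3108 - 0.5328i + 0.2508j + 0.746k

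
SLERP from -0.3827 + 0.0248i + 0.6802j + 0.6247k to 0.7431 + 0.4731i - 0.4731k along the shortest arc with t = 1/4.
-0.5244 - 0.1176i + 0.5481j + 0.6409k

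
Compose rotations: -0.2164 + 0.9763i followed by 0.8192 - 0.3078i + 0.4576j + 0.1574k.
0.1232 + 0.8664i + 0.0546j - 0.4808k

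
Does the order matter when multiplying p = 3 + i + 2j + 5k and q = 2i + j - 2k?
Yes: pq = 6 - 3i + 15j - 9k ≠ 6 + 15i - 9j - 3k = qp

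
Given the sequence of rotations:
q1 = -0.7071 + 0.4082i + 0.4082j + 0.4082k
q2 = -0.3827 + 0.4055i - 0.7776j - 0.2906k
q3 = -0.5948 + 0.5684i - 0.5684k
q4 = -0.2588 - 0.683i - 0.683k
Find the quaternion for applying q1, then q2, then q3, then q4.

q2 · q1 = 0.5411 - 0.6417i + 0.1095j + 0.5322k
q3 · q2 · q1 = 0.3454 + 0.7515i - 0.0029j - 0.5619k
q4 · q3 · q2 · q1 = 0.0401 - 0.4324i - 0.8963j - 0.0885k
0.0401 - 0.4324i - 0.8963j - 0.0885k


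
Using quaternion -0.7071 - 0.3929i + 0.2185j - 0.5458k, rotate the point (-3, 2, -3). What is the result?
(-3.173, 0.773, -3.367)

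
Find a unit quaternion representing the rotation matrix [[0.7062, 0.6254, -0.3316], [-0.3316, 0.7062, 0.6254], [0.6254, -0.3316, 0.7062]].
0.883 - 0.271i - 0.271j - 0.271k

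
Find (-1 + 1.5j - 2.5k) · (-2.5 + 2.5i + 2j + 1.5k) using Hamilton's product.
3.25 + 4.75i - 12j + k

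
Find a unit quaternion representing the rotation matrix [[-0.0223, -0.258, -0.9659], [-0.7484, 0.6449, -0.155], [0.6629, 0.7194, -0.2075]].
0.5948 + 0.3675i - 0.6846j - 0.2061k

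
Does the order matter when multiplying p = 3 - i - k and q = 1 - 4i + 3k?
Yes: pq = 2 - 13i + 7j + 8k ≠ 2 - 13i - 7j + 8k = qp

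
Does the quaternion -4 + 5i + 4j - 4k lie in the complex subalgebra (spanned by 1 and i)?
No. The quaternion -4 + 5i + 4j - 4k has j-coefficient y = 4 and k-coefficient z = -4, not both zero, so it does not lie in the complex subalgebra spanned by 1 and i.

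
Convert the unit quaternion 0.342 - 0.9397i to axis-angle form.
axis = (-1, 0, 0), θ = 140°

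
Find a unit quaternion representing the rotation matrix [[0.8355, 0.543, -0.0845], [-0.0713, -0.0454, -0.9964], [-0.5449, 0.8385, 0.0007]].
0.6691 + 0.6856i + 0.172j - 0.2295k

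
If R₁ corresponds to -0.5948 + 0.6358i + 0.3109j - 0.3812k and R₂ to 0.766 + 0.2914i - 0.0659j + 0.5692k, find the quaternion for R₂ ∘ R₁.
-0.4034 + 0.1619i + 0.7503j - 0.4981k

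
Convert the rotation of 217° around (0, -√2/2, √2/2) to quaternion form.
-0.3173 - 0.6706j + 0.6706k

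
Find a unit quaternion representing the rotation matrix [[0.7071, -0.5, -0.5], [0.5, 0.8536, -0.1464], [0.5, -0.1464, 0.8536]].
0.9239 - 0.2706j + 0.2706k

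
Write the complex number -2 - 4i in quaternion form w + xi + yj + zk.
-2 - 4i + 0j + 0k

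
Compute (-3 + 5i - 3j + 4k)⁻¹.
-0.0508 - 0.0847i + 0.0508j - 0.0678k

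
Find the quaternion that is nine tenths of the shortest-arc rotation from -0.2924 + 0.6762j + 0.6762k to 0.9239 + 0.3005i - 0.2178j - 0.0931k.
-0.9002 - 0.2812i + 0.2861j + 0.1694k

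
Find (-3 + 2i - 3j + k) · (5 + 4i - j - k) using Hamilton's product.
-25 + 2i - 6j + 18k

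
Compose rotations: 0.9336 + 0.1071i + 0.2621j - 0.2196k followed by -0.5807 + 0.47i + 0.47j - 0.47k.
-0.8189 + 0.3966i + 0.3395j - 0.2384k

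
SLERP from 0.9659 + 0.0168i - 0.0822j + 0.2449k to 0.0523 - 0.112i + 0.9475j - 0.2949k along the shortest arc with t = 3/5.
0.4977 + 0.0962i - 0.7808j + 0.3652k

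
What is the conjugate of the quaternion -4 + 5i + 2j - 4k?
-4 - 5i - 2j + 4k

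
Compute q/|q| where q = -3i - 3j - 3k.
-0.5774i - 0.5774j - 0.5774k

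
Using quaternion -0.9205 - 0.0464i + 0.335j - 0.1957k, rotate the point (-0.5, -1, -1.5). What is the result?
(0.94, -0.759, -1.429)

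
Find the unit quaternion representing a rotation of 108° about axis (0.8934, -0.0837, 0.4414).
0.5878 + 0.7228i - 0.0677j + 0.3571k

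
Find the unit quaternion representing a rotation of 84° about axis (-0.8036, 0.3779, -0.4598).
0.7431 - 0.5377i + 0.2529j - 0.3077k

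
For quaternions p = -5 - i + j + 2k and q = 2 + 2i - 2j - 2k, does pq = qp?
No: pq = -2 - 10i + 14j + 14k ≠ -2 - 14i + 10j + 14k = qp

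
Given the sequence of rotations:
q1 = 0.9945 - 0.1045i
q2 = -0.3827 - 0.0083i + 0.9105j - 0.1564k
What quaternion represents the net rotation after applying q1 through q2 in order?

q2 · q1 = -0.3815 + 0.0317i + 0.9218j - 0.0604k
-0.3815 + 0.0317i + 0.9218j - 0.0604k


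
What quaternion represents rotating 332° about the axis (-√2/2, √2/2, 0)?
-0.9703 - 0.1711i + 0.1711j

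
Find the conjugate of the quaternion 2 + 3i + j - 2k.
2 - 3i - j + 2k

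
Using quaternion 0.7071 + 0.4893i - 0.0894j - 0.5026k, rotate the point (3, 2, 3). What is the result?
(0.828, -4.169, 1.983)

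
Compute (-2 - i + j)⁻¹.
-0.3333 + 0.1667i - 0.1667j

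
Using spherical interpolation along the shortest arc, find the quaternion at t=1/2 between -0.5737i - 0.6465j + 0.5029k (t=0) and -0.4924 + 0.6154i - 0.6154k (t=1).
0.27 - 0.6521i - 0.3545j + 0.6133k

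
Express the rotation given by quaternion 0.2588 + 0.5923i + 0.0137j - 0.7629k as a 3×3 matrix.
[[-0.1644, 0.4111, -0.8966], [-0.3786, -0.8657, -0.3275], [-0.9108, 0.2857, 0.298]]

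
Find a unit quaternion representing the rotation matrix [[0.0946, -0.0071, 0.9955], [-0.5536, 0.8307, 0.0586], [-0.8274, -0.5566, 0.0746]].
0.7071 - 0.2175i + 0.6445j - 0.1932k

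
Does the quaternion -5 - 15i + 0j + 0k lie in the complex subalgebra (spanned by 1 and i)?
Yes. The quaternion -5 - 15i has j- and k-coefficients y = z = 0, so it lies in the complex subalgebra spanned by 1 and i.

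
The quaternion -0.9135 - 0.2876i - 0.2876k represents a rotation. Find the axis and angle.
axis = (-√2/2, 0, -√2/2), θ = 312°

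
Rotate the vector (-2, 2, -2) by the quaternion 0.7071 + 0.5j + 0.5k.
(-2.828, -1.414, 1.414)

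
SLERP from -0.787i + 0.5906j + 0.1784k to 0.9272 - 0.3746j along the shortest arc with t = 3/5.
-0.6877 - 0.4143i + 0.5887j + 0.0939k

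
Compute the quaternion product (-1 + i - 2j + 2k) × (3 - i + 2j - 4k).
10 + 8i - 6j + 10k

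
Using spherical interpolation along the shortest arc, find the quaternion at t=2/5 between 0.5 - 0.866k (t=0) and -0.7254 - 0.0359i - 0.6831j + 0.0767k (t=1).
0.6965 + 0.0173i + 0.3296j - 0.6372k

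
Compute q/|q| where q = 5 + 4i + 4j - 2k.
0.6402 + 0.5121i + 0.5121j - 0.2561k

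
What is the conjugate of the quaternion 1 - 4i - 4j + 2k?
1 + 4i + 4j - 2k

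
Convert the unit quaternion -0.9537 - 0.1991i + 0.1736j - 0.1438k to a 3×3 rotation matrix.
[[0.8984, -0.3434, -0.2739], [0.2052, 0.8794, -0.4297], [0.3884, 0.3298, 0.8604]]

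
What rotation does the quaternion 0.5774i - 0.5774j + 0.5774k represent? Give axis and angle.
axis = (√3/3, -√3/3, √3/3), θ = π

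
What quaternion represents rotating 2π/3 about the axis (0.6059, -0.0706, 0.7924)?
0.5 + 0.5247i - 0.0611j + 0.6862k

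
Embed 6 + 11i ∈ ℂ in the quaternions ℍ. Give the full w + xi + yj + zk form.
6 + 11i + 0j + 0k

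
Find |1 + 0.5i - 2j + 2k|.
3.041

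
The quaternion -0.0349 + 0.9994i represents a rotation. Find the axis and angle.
axis = (1, 0, 0), θ = 184°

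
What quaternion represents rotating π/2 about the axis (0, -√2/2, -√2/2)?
0.7071 - 0.5j - 0.5k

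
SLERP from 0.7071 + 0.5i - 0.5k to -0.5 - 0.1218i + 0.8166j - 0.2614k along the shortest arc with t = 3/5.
0.725 + 0.3444i - 0.5927j - 0.0663k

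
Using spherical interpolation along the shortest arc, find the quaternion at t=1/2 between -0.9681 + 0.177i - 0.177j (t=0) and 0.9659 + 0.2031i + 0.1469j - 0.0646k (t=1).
-0.9856 - 0.0133i - 0.1651j + 0.0329k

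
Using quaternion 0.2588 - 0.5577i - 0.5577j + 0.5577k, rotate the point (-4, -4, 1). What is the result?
(-1.268, -3, 4.732)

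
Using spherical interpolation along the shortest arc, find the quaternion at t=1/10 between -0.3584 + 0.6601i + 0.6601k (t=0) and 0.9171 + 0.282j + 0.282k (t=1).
-0.4793 + 0.6399i - 0.0405j + 0.5993k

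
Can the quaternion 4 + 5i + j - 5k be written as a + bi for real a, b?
No. The quaternion 4 + 5i + j - 5k has j-coefficient y = 1 and k-coefficient z = -5, not both zero, so it does not lie in the complex subalgebra spanned by 1 and i.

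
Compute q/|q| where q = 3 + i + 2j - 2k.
0.7071 + 0.2357i + 0.4714j - 0.4714k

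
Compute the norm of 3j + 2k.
√13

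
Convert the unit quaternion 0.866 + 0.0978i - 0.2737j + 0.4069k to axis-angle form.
axis = (0.1956, -0.5474, 0.8137), θ = π/3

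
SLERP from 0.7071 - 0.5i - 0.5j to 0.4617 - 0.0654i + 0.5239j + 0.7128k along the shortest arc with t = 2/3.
0.7209 - 0.2916i + 0.2009j + 0.5957k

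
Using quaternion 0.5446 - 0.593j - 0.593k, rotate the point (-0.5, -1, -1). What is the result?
(0.203, -0.677, -1.323)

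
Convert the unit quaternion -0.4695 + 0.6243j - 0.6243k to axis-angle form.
axis = (0, √2/2, -√2/2), θ = 236°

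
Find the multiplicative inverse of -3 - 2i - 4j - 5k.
-0.0556 + 0.037i + 0.0741j + 0.0926k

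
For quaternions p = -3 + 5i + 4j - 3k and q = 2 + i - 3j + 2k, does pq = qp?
No: pq = 7 + 6i + 4j - 31k ≠ 7 + 8i + 30j + 7k = qp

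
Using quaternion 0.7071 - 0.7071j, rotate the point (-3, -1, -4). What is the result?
(4, -1, -3)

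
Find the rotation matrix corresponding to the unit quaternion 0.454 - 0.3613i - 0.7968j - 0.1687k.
[[-0.3267, 0.7289, -0.6016], [0.4226, 0.682, 0.5969], [0.8454, -0.0592, -0.5309]]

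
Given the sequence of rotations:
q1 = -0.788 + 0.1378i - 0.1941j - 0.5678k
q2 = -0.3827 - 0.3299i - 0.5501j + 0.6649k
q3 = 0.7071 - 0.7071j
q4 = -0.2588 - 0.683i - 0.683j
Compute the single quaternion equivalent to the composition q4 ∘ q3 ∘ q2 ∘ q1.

q2 · q1 = 0.6178 + 0.6486i + 0.4121j - 0.1668k
q3 · q2 · q1 = 0.7282 + 0.5766i - 0.1455j + 0.3407k
q4 · q3 · q2 · q1 = 0.106 - 0.8793i - 0.227j + 0.405k
0.106 - 0.8793i - 0.227j + 0.405k


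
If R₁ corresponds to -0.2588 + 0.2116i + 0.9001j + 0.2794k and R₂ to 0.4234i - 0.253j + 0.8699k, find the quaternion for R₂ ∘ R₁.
-0.1049 - 0.9633i + 0.1312j + 0.2095k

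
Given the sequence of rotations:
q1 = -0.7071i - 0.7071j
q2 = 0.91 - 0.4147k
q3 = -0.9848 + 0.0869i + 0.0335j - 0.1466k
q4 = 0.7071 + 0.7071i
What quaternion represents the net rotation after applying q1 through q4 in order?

q2 · q1 = -0.9367i - 0.3502j
q3 · q2 · q1 = 0.0931 + 0.8711i + 0.4822j + 0.0009k
q4 · q3 · q2 · q1 = -0.5501 + 0.6818i + 0.3403j + 0.3416k
-0.5501 + 0.6818i + 0.3403j + 0.3416k


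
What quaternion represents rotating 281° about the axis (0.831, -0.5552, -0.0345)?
-0.7716 + 0.5286i - 0.3532j - 0.0219k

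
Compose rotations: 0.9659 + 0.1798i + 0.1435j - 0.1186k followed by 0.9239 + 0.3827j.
0.8375 + 0.1207i + 0.5022j - 0.1784k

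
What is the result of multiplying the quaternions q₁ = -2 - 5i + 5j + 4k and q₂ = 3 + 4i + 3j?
-1 - 35i + 25j - 23k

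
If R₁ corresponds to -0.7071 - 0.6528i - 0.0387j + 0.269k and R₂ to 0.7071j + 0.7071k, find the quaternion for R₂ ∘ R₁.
-0.1628 + 0.2176i - 0.9616j - 0.0384k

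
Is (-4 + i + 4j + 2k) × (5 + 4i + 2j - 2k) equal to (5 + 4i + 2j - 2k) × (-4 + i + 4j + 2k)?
No: pq = -28 - 23i + 22j + 4k ≠ -28 + i + 2j + 32k = qp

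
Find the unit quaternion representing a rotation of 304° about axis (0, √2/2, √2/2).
-0.8829 + 0.332j + 0.332k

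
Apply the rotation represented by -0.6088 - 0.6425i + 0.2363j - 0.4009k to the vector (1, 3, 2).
(-1.354, -2.2, 2.707)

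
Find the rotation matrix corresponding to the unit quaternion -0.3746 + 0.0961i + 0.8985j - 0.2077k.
[[-0.7009, 0.0171, -0.7131], [0.3283, 0.8953, -0.3012], [0.6332, -0.4452, -0.6331]]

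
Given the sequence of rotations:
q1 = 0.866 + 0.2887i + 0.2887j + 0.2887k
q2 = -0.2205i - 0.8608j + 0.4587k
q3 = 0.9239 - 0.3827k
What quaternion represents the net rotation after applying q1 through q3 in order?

q2 · q1 = 0.1797 - 0.5719i - 0.5494j + 0.5821k
q3 · q2 · q1 = 0.3888 - 0.7386i - 0.2887j + 0.469k
0.3888 - 0.7386i - 0.2887j + 0.469k


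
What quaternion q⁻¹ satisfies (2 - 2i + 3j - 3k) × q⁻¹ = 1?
0.0769 + 0.0769i - 0.1154j + 0.1154k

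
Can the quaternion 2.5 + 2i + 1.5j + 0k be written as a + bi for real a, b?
No. The quaternion 2.5 + 2i + 1.5j has j-coefficient y = 1.5 and k-coefficient z = 0, not both zero, so it does not lie in the complex subalgebra spanned by 1 and i.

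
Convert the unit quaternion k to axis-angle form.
axis = (0, 0, 1), θ = π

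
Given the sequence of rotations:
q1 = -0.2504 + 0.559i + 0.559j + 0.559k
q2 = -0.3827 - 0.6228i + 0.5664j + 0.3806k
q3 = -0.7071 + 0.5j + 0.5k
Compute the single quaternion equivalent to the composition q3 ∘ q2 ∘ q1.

q2 · q1 = -0.0854 + 0.0459i + 0.2051j - 0.974k
q3 · q2 · q1 = 0.4448 - 0.622i - 0.1648j + 0.6231k
0.4448 - 0.622i - 0.1648j + 0.6231k


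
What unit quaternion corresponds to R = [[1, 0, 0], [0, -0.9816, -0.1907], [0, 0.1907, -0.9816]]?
0.0958 + 0.9954i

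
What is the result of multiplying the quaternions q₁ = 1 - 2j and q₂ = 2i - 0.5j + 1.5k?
-1 - i - 0.5j + 5.5k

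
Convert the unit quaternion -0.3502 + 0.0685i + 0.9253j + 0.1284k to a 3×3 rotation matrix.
[[-0.7453, 0.2167, -0.6305], [0.0368, 0.9576, 0.2856], [0.6657, 0.1896, -0.7217]]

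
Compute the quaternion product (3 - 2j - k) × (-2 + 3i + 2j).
-2 + 11i + 7j + 8k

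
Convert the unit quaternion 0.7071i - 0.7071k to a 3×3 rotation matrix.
[[0, 0, -1], [0, -1, 0], [-1, 0, 0]]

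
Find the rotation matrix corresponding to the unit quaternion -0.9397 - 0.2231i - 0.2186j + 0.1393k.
[[0.8656, 0.3593, 0.3487], [-0.1643, 0.8616, -0.4802], [-0.473, 0.3584, 0.8049]]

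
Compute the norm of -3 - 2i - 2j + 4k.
√33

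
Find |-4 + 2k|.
√20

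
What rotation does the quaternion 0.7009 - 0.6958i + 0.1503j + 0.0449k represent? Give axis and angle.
axis = (-0.9755, 0.2107, 0.063), θ = 91°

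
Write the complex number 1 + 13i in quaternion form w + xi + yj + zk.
1 + 13i + 0j + 0k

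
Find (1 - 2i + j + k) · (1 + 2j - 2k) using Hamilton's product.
1 - 6i - j - 5k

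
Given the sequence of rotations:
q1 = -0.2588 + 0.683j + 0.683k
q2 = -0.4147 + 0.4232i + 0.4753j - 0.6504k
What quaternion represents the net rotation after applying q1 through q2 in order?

q2 · q1 = 0.2269 + 0.6593i - 0.6953j + 0.1741k
0.2269 + 0.6593i - 0.6953j + 0.1741k


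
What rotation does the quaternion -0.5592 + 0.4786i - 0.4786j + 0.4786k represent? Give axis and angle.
axis = (√3/3, -√3/3, √3/3), θ = 248°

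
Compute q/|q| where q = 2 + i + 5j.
0.3651 + 0.1826i + 0.9129j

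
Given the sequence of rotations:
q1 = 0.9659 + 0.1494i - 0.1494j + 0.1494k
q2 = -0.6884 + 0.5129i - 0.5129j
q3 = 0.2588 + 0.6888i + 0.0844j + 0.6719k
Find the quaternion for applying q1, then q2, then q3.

q2 · q1 = -0.8182 + 0.3159i - 0.4692j - 0.1028k
q3 · q2 · q1 = -0.3207 - 0.1752i + 0.0926j - 0.9262k
-0.3207 - 0.1752i + 0.0926j - 0.9262k


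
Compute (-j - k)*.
j + k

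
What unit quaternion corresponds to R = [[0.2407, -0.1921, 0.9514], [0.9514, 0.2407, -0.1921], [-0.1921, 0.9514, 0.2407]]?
0.6561 + 0.4357i + 0.4357j + 0.4357k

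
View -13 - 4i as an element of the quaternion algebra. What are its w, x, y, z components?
-13 - 4i + 0j + 0k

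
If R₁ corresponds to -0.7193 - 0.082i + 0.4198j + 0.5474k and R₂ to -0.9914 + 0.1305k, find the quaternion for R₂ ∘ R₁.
0.6417 + 0.0265i - 0.4269j - 0.6366k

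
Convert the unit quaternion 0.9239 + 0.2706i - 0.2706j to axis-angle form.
axis = (√2/2, -√2/2, 0), θ = π/4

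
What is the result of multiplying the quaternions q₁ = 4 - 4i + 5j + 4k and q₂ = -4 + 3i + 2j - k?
-10 + 15i - 4j - 43k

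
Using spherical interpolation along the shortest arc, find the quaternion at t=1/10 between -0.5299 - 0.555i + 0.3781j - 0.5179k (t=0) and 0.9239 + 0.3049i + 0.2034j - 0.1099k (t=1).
-0.6043 - 0.5537i + 0.3282j - 0.4696k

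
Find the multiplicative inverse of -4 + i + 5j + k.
-0.093 - 0.0233i - 0.1163j - 0.0233k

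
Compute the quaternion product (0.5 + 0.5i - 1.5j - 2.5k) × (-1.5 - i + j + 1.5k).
5 - i + 4.5j + 3.5k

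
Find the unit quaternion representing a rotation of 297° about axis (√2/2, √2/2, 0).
-0.8526 + 0.3695i + 0.3695j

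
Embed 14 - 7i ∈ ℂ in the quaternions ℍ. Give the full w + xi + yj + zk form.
14 - 7i + 0j + 0k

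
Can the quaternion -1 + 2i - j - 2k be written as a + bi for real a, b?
No. The quaternion -1 + 2i - j - 2k has j-coefficient y = -1 and k-coefficient z = -2, not both zero, so it does not lie in the complex subalgebra spanned by 1 and i.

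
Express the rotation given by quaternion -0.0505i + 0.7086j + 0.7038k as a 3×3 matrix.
[[-0.9949, -0.0716, -0.0711], [-0.0716, 0.0042, 0.9974], [-0.0711, 0.9974, -0.0093]]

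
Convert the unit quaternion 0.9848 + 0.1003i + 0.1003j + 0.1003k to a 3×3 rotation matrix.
[[0.9598, -0.1774, 0.2177], [0.2177, 0.9598, -0.1774], [-0.1774, 0.2177, 0.9598]]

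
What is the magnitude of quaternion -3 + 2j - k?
√14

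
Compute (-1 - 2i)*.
-1 + 2i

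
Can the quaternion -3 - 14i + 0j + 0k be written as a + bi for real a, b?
Yes. The quaternion -3 - 14i has j- and k-coefficients y = z = 0, so it lies in the complex subalgebra spanned by 1 and i.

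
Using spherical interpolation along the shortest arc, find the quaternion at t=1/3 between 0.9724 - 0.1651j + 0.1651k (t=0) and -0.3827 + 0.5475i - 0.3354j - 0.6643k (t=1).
0.8912 - 0.2227i + 0.0115j + 0.3951k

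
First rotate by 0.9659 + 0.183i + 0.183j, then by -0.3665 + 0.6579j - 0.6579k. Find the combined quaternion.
-0.4744 + 0.0533i + 0.448j - 0.7559k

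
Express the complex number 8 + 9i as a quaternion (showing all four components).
8 + 9i + 0j + 0k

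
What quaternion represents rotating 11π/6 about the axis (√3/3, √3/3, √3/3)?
-0.9659 + 0.1494i + 0.1494j + 0.1494k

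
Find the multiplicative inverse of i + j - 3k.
-0.0909i - 0.0909j + 0.2727k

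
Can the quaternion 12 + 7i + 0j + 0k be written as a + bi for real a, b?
Yes. The quaternion 12 + 7i has j- and k-coefficients y = z = 0, so it lies in the complex subalgebra spanned by 1 and i.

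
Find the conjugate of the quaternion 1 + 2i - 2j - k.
1 - 2i + 2j + k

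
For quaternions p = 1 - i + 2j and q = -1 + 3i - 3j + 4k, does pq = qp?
No: pq = 8 + 12i - j + k ≠ 8 - 4i - 9j + 7k = qp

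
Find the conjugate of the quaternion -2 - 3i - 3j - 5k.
-2 + 3i + 3j + 5k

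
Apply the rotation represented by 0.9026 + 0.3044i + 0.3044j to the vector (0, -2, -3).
(-2.019, 0.019, -2.987)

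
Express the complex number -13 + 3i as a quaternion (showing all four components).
-13 + 3i + 0j + 0k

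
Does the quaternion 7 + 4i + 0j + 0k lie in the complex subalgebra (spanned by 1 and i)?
Yes. The quaternion 7 + 4i has j- and k-coefficients y = z = 0, so it lies in the complex subalgebra spanned by 1 and i.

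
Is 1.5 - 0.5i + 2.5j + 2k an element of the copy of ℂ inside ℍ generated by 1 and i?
No. The quaternion 1.5 - 0.5i + 2.5j + 2k has j-coefficient y = 2.5 and k-coefficient z = 2, not both zero, so it does not lie in the complex subalgebra spanned by 1 and i.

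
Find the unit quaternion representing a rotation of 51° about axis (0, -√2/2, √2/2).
0.9026 - 0.3044j + 0.3044k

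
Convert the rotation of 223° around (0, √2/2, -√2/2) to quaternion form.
-0.3665 + 0.6579j - 0.6579k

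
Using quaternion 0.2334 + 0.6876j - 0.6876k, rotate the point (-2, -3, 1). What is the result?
(1.14, -0.467, 3.533)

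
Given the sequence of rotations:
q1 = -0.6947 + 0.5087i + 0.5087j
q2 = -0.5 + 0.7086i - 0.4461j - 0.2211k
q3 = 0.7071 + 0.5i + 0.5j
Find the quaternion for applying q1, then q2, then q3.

q2 · q1 = 0.2138 - 0.6341i - 0.0569j + 0.741k
q3 · q2 · q1 = 0.4967 + 0.029i - 0.3038j + 0.8126k
0.4967 + 0.029i - 0.3038j + 0.8126k


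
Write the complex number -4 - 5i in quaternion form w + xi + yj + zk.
-4 - 5i + 0j + 0k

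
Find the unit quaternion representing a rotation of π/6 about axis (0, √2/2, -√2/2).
0.9659 + 0.183j - 0.183k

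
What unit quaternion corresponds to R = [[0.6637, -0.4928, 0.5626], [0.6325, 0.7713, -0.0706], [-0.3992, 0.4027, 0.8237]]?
0.9026 + 0.1311i + 0.2664j + 0.3117k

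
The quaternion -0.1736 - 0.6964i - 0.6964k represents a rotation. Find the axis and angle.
axis = (-√2/2, 0, -√2/2), θ = 200°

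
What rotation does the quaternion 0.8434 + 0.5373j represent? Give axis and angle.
axis = (0, 1, 0), θ = 65°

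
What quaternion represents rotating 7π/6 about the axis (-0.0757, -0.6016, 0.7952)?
-0.2588 - 0.0731i - 0.5811j + 0.7681k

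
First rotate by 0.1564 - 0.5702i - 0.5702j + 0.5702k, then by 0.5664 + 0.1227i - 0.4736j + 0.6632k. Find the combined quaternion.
-0.4897 - 0.1957i - 0.8452j + 0.0867k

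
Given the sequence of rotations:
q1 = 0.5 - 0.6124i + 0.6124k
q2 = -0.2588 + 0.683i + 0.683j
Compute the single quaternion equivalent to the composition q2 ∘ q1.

q2 · q1 = 0.2889 + 0.9183i - 0.0768j + 0.2598k
0.2889 + 0.9183i - 0.0768j + 0.2598k


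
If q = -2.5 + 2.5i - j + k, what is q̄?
-2.5 - 2.5i + j - k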